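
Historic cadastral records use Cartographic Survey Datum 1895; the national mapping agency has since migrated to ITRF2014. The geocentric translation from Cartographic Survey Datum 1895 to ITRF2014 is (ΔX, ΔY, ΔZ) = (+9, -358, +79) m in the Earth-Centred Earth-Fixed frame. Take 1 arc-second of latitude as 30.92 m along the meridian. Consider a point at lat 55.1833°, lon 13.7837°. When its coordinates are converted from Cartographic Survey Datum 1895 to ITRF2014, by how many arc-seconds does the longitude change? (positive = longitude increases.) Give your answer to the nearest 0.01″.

sin φ = 0.820983, cos φ = 0.570953, sin λ = 0.238257, cos λ = 0.971202.
East component: ΔE = −sin λ·ΔX + cos λ·ΔY = −(0.238257)(9) + (0.971202)(-358) = -349.83 m.
1° of latitude spans 3600 × 30.92 = 111312 m; at latitude φ, 1° of longitude spans that × cos φ = 63553.9 m, so Δλ = -349.83 / 63553.9 × 3600 = -19.816″.

Δλ = -19.82″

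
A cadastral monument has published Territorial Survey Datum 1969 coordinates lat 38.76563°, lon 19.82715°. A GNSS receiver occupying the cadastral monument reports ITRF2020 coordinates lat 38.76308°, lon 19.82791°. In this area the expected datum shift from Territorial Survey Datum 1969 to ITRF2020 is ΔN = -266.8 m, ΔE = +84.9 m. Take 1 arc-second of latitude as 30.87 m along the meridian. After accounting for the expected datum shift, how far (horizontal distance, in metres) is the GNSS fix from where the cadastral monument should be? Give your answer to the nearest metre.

Observed coordinate differences: Δφ = -0.00255°, Δλ = +0.00076°.
Converting to metres (1° lat = 111132 m, cos φ = 0.779714): observed ΔN = -283.4 m, observed ΔE = 65.9 m.
Subtracting the expected shift leaves a residual of -283.4 − (-266.8) = -16.6 m north and 65.9 − (84.9) = -19.0 m east.
Residual distance = √((-16.6)² + (-19.0)²) = 25.3 m.

25 m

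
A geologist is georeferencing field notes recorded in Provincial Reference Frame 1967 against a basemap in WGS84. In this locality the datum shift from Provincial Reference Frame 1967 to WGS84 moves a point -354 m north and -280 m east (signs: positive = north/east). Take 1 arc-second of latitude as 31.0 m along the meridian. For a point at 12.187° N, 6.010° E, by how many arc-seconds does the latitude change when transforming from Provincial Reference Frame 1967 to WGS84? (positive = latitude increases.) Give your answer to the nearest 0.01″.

1″ of latitude = 31.00 m, so Δφ = -354.0 / 31.00 = -11.419″.

Δφ = -11.42″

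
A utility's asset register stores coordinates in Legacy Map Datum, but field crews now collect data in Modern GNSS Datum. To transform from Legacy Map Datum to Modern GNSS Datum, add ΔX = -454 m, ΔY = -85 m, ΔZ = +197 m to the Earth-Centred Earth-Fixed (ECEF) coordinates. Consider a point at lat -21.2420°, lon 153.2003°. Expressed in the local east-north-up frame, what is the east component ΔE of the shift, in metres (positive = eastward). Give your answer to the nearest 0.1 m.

The local east axis at (φ, λ) is (−sin λ, cos λ, 0), so ΔE = −sin(153.2003°)·(-454) + cos(153.2003°)·(-85) = 280.57 m.

ΔE = 280.6 m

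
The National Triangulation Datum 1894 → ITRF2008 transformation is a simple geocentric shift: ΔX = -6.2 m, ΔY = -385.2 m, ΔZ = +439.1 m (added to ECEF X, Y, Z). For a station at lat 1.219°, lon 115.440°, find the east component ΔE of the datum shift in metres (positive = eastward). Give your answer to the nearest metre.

ΔE = 171 m

At φ = 1.219°, λ = 115.440°: sin φ = 0.021274, cos φ = 0.999774, sin λ = 0.903036, cos λ = -0.429566.
ΔE = −sin λ·ΔX + cos λ·ΔY = −(0.903036)·(-6.2) + (-0.429566)·(-385.2) = 171.07 m.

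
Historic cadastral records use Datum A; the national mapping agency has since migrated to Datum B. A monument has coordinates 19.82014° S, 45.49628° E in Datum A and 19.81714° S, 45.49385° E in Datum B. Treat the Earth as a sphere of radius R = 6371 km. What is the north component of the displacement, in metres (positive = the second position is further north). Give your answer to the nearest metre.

Δφ = -19.81714° − -19.82014° = +0.00300°; Δλ = 45.49385° − 45.49628° = -0.00243°.
1° along a meridian = πR/180 = 111195 m.
ΔN = Δφ × 111195 = 333.6 m; ΔE = Δλ × 111195 × cos(-19.82014°) = -0.00243 × 111195 × 0.940762 = -254.2 m.

ΔN = 334 m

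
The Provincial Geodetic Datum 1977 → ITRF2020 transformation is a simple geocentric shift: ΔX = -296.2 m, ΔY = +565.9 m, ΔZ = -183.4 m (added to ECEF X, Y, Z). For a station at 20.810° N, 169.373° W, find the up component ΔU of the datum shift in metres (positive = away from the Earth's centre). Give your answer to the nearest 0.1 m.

The local up (radial) axis is (cos φ cos λ, cos φ sin λ, sin φ), giving ΔU = 272.128 − 97.552 − 65.157 = 109.42 m.

ΔU = 109.4 m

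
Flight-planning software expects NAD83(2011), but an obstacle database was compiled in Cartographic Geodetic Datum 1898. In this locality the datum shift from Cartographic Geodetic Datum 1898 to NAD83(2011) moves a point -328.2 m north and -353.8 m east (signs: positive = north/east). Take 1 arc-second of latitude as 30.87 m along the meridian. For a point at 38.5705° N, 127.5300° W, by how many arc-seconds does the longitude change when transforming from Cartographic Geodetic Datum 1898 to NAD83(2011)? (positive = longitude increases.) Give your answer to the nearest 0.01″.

At latitude 38.5705°, cos φ = 0.781842.
1″ of longitude at this latitude = 30.87 × cos φ = 24.1354 m, so Δλ = -353.8 / 24.1354 = -14.659″.

Δλ = -14.66″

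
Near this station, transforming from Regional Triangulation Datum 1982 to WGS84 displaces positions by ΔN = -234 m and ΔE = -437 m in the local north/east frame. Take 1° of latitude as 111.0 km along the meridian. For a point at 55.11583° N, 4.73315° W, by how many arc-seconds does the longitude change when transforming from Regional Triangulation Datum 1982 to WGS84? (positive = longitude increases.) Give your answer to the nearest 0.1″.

Δλ = -24.8″

At latitude 55.11583°, cos φ = 0.571919.
1° of longitude at this latitude = 111.0 × cos φ = 63.48 km, so Δλ = -437.0 / 63483.0 = -0.0068837° = -24.781″.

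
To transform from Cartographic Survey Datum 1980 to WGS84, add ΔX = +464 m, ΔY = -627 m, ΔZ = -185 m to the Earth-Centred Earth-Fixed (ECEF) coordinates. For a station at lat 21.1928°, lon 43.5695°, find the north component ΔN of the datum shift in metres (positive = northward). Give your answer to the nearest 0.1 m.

The local north axis is (−sin φ cos λ, −sin φ sin λ, cos φ), giving ΔN = -121.534 + 156.225 − 172.488 = -137.80 m.

ΔN = -137.8 m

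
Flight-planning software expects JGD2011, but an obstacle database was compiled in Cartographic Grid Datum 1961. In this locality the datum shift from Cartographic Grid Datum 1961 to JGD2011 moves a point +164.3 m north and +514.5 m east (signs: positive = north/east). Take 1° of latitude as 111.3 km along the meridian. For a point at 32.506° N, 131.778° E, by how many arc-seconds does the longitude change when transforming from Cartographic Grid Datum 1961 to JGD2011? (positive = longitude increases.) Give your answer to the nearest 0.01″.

Δλ = 19.73″

At latitude 32.506°, cos φ = 0.843335.
1° of longitude at this latitude = 111.3 × cos φ = 93.86 km, so Δλ = 514.5 / 93863.2 = 0.0054814° = 19.733″.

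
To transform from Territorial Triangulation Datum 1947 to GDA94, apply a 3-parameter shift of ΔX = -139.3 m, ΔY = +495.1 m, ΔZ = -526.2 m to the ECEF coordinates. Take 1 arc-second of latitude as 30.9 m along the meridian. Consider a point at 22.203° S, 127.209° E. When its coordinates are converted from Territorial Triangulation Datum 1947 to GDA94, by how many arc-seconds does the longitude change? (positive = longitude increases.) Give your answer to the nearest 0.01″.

sin φ = -0.377889, cos φ = 0.925851, sin λ = 0.796435, cos λ = -0.604724.
East component: ΔE = −sin λ·ΔX + cos λ·ΔY = −(0.796435)(-139.3) + (-0.604724)(495.1) = -188.46 m.
1° of latitude spans 3600 × 30.90 = 111240 m; at latitude φ, 1° of longitude spans that × cos φ = 102991.6 m, so Δλ = -188.46 / 102991.6 × 3600 = -6.587″.

Δλ = -6.59″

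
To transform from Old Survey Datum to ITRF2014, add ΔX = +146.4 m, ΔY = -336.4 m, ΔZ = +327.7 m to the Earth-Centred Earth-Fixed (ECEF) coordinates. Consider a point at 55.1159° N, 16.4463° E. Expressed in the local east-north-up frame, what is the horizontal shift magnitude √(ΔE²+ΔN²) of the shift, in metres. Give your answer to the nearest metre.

At φ = 55.1159°, λ = 16.4463°: sin φ = 0.820311, cos φ = 0.571918, sin λ = 0.283117, cos λ = 0.959086.
ΔE = −sin λ·ΔX + cos λ·ΔY = −(0.283117)·(146.4) + (0.959086)·(-336.4) = -364.08 m.
ΔN = −sin φ cos λ·ΔX − sin φ sin λ·ΔY + cos φ·ΔZ = −(0.820311)(0.959086)(146.4) − (0.820311)(0.283117)(-336.4) + (0.571918)(327.7) = 150.36 m.
Horizontal magnitude = √(ΔE² + ΔN²) = √((-364.08)² + 150.36²) = 393.91 m.

394 m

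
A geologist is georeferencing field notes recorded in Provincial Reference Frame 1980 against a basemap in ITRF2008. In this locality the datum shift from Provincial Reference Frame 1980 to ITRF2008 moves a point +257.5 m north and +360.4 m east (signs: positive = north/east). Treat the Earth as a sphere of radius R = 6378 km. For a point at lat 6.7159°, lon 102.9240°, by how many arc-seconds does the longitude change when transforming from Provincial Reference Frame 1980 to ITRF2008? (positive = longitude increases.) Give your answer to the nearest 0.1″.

At latitude 6.7159°, cos φ = 0.993138.
One radian of longitude at latitude φ spans R cos φ, so Δλ = ΔE / (R cos φ) = 360.4 / (6378000 × 0.993138) = 5.6897e-05 rad = 11.736″.

Δλ = 11.7″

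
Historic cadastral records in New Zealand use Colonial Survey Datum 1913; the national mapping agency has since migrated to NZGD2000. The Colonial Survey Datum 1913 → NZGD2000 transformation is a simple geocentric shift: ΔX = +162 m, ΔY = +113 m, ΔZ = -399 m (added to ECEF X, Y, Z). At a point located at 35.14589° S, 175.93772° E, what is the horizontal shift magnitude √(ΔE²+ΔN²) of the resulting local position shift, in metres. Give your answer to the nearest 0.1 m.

At φ = -35.14589°, λ = 175.93772°: sin φ = -0.575660, cos φ = 0.817689, sin λ = 0.070841, cos λ = -0.997488.
ΔE = −sin λ·ΔX + cos λ·ΔY = −(0.070841)·(162) + (-0.997488)·(113) = -124.19 m.
ΔN = −sin φ cos λ·ΔX − sin φ sin λ·ΔY + cos φ·ΔZ = −(-0.575660)(-0.997488)(162) − (-0.575660)(0.070841)(113) + (0.817689)(-399) = -414.67 m.
Horizontal magnitude = √(ΔE² + ΔN²) = √((-124.19)² + (-414.67)²) = 432.87 m.

432.9 m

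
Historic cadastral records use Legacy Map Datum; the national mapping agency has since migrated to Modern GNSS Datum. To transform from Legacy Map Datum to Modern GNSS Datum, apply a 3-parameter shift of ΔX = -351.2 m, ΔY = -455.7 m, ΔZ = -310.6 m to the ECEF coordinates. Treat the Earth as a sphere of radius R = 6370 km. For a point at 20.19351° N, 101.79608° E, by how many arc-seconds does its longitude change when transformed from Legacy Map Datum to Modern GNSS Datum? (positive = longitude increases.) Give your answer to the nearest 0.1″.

sin φ = 0.345192, cos φ = 0.938532, sin λ = 0.978881, cos λ = -0.204429.
East component: ΔE = −sin λ·ΔX + cos λ·ΔY = −(0.978881)(-351.2) + (-0.204429)(-455.7) = 436.94 m.
1° of latitude spans πR/180 = 111177 m; at latitude φ, 1° of longitude spans that × cos φ = 104343.6 m, so Δλ = 436.94 / 104343.6 × 3600 = 15.075″.

Δλ = 15.1″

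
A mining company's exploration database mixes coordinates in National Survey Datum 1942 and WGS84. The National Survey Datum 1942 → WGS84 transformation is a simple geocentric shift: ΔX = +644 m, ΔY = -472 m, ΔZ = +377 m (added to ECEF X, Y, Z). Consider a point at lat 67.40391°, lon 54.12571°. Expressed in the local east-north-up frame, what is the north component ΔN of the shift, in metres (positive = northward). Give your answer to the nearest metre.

ΔN = 150 m

The local north axis is (−sin φ cos λ, −sin φ sin λ, cos φ), giving ΔN = -348.420 + 353.105 + 144.856 = 149.54 m.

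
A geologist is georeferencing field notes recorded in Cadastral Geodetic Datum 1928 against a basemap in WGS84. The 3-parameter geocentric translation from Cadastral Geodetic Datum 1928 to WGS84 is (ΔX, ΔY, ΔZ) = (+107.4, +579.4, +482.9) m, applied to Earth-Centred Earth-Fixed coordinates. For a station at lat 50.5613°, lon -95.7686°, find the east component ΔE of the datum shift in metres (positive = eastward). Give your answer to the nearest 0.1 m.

The local east axis at (φ, λ) is (−sin λ, cos λ, 0), so ΔE = −sin(-95.7686°)·107.4 + cos(-95.7686°)·579.4 = 48.62 m.

ΔE = 48.6 m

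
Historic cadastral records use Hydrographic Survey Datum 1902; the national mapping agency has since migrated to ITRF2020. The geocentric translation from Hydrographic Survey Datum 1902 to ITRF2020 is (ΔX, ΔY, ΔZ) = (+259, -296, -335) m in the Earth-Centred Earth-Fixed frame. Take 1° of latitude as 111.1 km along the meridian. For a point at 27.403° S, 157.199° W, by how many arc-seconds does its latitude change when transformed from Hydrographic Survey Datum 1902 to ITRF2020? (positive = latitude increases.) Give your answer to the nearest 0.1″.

Δφ = -11.5″

sin φ = -0.460246, cos φ = 0.887791, sin λ = -0.387532, cos λ = -0.921856.
North component: ΔN = −sin φ cos λ·ΔX − sin φ sin λ·ΔY + cos φ·ΔZ = −(-0.460246)(-0.921856)(259) − (-0.460246)(-0.387532)(-296) + (0.887791)(-335) = -354.50 m.
1° of latitude spans 111100 m, so Δφ = -354.50 / 111100 × 3600 = -11.487″.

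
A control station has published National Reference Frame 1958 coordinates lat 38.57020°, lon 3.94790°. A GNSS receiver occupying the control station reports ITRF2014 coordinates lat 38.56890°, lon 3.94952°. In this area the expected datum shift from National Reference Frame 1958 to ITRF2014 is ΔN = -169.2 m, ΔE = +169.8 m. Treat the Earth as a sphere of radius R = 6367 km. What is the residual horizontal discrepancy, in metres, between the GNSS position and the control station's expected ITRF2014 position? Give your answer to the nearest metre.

38 m

Observed coordinate differences: Δφ = -0.00130°, Δλ = +0.00162°.
Converting to metres (1° lat = 111125 m, cos φ = 0.781845): observed ΔN = -144.5 m, observed ΔE = 140.7 m.
Subtracting the expected shift leaves a residual of -144.5 − (-169.2) = 24.7 m north and 140.7 − (169.8) = -29.1 m east.
Residual distance = √(24.7² + (-29.1)²) = 38.2 m.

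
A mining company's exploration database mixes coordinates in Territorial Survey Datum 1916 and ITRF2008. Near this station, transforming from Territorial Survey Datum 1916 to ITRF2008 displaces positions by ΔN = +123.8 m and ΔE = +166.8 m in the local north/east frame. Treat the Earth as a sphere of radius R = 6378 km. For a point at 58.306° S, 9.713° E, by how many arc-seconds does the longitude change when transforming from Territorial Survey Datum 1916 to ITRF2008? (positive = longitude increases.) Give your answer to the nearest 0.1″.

At latitude -58.306°, cos φ = 0.525383.
One radian of longitude at latitude φ spans R cos φ, so Δλ = ΔE / (R cos φ) = 166.8 / (6378000 × 0.525383) = 4.9778e-05 rad = 10.267″.

Δλ = 10.3″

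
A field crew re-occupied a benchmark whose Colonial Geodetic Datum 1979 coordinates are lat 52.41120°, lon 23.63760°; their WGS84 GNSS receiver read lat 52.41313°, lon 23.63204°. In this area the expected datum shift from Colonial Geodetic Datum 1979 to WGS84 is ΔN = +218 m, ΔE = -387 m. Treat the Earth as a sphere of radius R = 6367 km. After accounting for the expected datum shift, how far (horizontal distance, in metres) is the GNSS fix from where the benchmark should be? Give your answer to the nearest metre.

11 m

Observed coordinate differences: Δφ = +0.00193°, Δλ = -0.00556°.
Converting to metres (1° lat = 111125 m, cos φ = 0.609990): observed ΔN = 214.5 m, observed ΔE = -376.9 m.
Subtracting the expected shift leaves a residual of 214.5 − (218) = -3.5 m north and -376.9 − (-387) = 10.1 m east.
Residual distance = √((-3.5)² + 10.1²) = 10.7 m.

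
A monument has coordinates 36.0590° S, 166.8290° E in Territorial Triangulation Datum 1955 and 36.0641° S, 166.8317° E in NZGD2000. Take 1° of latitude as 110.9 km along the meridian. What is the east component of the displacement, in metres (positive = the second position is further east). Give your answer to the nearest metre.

Δφ = -36.0641° − -36.0590° = -0.0051°; Δλ = 166.8317° − 166.8290° = +0.0027°.
ΔN = Δφ × 110900 = -565.6 m; ΔE = Δλ × 110900 × cos(-36.0590°) = +0.0027 × 110900 × 0.808411 = 242.1 m.

ΔE = 242 m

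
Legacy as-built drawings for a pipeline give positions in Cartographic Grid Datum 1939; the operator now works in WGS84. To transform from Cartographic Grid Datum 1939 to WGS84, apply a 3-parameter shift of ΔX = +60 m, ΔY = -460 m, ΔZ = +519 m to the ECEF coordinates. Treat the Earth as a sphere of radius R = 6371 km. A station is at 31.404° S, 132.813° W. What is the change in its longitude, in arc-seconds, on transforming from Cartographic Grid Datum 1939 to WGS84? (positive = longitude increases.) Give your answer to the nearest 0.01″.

sin φ = -0.521069, cos φ = 0.853514, sin λ = -0.733576, cos λ = -0.679608.
East component: ΔE = −sin λ·ΔX + cos λ·ΔY = −(-0.733576)(60) + (-0.679608)(-460) = 356.63 m.
1° of latitude spans πR/180 = 111195 m; at latitude φ, 1° of longitude spans that × cos φ = 94906.5 m, so Δλ = 356.63 / 94906.5 × 3600 = 13.528″.

Δλ = 13.53″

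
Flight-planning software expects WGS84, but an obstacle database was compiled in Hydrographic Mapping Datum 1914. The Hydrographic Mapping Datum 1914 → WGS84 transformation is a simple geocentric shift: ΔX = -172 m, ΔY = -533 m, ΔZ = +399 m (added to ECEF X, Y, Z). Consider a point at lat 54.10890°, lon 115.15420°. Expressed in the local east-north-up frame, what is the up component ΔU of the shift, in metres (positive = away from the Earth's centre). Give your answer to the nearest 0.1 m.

At φ = 54.10890°, λ = 115.15420°: sin φ = 0.810133, cos φ = 0.586247, sin λ = 0.905167, cos λ = -0.425056.
ΔU = cos φ cos λ·ΔX + cos φ sin λ·ΔY + sin φ·ΔZ = (0.586247)(-0.425056)(-172) + (0.586247)(0.905167)(-533) + (0.810133)(399) = 83.27 m.

ΔU = 83.3 m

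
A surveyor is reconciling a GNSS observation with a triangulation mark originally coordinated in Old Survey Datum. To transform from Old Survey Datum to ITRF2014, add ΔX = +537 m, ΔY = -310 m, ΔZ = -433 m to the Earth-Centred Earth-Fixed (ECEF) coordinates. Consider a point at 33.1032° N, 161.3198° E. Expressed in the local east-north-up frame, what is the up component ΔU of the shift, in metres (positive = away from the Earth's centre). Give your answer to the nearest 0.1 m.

At φ = 33.1032°, λ = 161.3198°: sin φ = 0.546149, cos φ = 0.837688, sin λ = 0.320286, cos λ = -0.947321.
ΔU = cos φ cos λ·ΔX + cos φ sin λ·ΔY + sin φ·ΔZ = (0.837688)(-0.947321)(537) + (0.837688)(0.320286)(-310) + (0.546149)(-433) = -745.80 m.

ΔU = -745.8 m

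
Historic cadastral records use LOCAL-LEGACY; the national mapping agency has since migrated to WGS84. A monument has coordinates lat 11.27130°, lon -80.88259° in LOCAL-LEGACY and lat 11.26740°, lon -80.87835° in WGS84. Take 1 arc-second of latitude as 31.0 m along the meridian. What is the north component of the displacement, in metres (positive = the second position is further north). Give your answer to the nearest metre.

Δφ = 11.26740° − 11.27130° = -0.00390°; Δλ = -80.87835° − -80.88259° = +0.00424°.
1° of latitude = 3600 × 31.00 = 111600 m.
ΔN = Δφ × 111600 = -435.2 m; ΔE = Δλ × 111600 × cos(11.27130°) = +0.00424 × 111600 × 0.980713 = 464.1 m.

ΔN = -435 m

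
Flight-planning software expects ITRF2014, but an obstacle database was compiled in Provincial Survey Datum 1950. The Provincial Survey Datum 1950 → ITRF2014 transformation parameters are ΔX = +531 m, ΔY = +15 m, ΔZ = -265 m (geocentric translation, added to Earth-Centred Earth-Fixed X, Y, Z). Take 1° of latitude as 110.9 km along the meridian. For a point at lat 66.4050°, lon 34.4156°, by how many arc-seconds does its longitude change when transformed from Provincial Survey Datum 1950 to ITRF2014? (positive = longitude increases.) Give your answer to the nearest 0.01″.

Δλ = -23.34″

sin φ = 0.916398, cos φ = 0.400269, sin λ = 0.565192, cos λ = 0.824960.
East component: ΔE = −sin λ·ΔX + cos λ·ΔY = −(0.565192)(531) + (0.824960)(15) = -287.74 m.
1° of latitude spans 110900 m; at latitude φ, 1° of longitude spans that × cos φ = 44389.8 m, so Δλ = -287.74 / 44389.8 × 3600 = -23.336″.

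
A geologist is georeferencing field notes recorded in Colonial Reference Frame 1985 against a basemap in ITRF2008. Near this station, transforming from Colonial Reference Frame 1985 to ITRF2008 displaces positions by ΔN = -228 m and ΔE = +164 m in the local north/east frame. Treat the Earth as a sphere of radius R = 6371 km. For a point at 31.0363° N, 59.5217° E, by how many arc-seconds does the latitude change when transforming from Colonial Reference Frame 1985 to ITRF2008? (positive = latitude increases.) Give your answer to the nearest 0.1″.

Δφ = -7.4″

On a sphere of radius R, 1 rad of latitude = R, so Δφ = ΔN / R = -228.0 / 6371000 = -3.5787e-05 rad = -7.382″.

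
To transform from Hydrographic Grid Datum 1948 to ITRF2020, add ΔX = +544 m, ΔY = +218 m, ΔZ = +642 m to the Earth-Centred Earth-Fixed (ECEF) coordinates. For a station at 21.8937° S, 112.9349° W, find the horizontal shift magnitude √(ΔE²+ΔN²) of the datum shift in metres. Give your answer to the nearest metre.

The local east axis at (φ, λ) is (−sin λ, cos λ, 0), so ΔE = −sin(-112.9349°)·544 + cos(-112.9349°)·218 = 416.04 m.
The local north axis is (−sin φ cos λ, −sin φ sin λ, cos φ), giving ΔN = -79.048 − 74.863 + 595.697 = 441.79 m.
Horizontal magnitude = √(ΔE² + ΔN²) = √(416.04² + 441.79²) = 606.85 m.

607 m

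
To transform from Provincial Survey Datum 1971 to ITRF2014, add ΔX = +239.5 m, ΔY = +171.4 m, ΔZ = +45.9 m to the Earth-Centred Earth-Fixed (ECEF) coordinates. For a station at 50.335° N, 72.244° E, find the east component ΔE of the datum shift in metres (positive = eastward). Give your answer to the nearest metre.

The local east axis at (φ, λ) is (−sin λ, cos λ, 0), so ΔE = −sin(72.244°)·239.5 + cos(72.244°)·171.4 = -175.82 m.

ΔE = -176 m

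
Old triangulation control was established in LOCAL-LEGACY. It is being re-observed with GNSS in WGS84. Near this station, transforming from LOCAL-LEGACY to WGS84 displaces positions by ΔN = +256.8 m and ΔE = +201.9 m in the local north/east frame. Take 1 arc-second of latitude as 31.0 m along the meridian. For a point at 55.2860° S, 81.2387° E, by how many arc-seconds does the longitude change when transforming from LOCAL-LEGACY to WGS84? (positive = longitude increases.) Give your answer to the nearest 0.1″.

Δλ = 11.4″

At latitude -55.2860°, cos φ = 0.569480.
1″ of longitude at this latitude = 31.00 × cos φ = 17.6539 m, so Δλ = 201.9 / 17.6539 = 11.437″.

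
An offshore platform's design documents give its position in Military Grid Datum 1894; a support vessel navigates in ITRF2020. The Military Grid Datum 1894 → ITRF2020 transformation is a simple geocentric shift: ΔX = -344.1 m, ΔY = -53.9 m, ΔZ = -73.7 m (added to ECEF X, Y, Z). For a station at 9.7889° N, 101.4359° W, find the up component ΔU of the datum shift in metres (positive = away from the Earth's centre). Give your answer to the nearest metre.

The local up (radial) axis is (cos φ cos λ, cos φ sin λ, sin φ), giving ΔU = 67.232 + 52.061 − 12.530 = 106.76 m.

ΔU = 107 m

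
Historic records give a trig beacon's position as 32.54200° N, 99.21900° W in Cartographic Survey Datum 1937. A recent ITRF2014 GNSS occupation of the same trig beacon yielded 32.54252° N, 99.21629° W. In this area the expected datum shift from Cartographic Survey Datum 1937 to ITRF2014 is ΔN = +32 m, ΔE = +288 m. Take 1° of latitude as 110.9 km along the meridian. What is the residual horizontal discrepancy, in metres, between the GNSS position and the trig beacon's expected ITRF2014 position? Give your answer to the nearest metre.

Observed coordinate differences: Δφ = +0.00052°, Δλ = +0.00271°.
Converting to metres (1° lat = 110900 m, cos φ = 0.842997): observed ΔN = 57.7 m, observed ΔE = 253.4 m.
Subtracting the expected shift leaves a residual of 57.7 − (32) = 25.7 m north and 253.4 − (288) = -34.6 m east.
Residual distance = √(25.7² + (-34.6)²) = 43.1 m.

43 m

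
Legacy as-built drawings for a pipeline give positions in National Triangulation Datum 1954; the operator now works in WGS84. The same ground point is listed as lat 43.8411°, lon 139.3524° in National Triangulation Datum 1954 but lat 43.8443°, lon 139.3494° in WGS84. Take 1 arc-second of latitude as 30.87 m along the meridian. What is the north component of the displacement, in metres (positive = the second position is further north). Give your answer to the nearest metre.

Δφ = 43.8443° − 43.8411° = +0.0032°; Δλ = 139.3494° − 139.3524° = -0.0030°.
1° of latitude = 3600 × 30.87 = 111132 m.
ΔN = Δφ × 111132 = 355.6 m; ΔE = Δλ × 111132 × cos(43.8411°) = -0.0030 × 111132 × 0.721264 = -240.5 m.

ΔN = 356 m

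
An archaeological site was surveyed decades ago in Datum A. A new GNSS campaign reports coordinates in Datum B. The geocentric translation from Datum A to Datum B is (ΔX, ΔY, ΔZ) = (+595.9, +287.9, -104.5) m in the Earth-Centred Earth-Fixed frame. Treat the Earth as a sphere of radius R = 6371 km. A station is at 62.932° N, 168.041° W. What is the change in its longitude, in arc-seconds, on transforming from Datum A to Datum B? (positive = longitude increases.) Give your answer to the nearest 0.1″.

Δλ = -11.3″

sin φ = 0.890467, cos φ = 0.455048, sin λ = -0.207212, cos λ = -0.978296.
East component: ΔE = −sin λ·ΔX + cos λ·ΔY = −(-0.207212)(595.9) + (-0.978296)(287.9) = -158.17 m.
1° of latitude spans πR/180 = 111195 m; at latitude φ, 1° of longitude spans that × cos φ = 50599.0 m, so Δλ = -158.17 / 50599.0 × 3600 = -11.254″.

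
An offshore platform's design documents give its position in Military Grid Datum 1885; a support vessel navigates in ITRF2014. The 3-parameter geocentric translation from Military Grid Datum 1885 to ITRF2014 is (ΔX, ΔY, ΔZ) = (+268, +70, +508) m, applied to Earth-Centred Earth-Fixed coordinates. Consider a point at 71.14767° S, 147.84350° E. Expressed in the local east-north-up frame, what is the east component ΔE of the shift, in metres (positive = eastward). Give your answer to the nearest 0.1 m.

ΔE = -201.9 m

The local east axis at (φ, λ) is (−sin λ, cos λ, 0), so ΔE = −sin(147.84350°)·268 + cos(147.84350°)·70 = -201.90 m.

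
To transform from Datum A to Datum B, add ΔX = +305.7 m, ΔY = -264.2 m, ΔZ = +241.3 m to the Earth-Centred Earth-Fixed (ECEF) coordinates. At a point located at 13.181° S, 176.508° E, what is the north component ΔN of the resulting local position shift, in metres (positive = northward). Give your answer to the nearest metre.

ΔN = 162 m

At φ = -13.181°, λ = 176.508°: sin φ = -0.228028, cos φ = 0.973655, sin λ = 0.060909, cos λ = -0.998143.
ΔN = −sin φ cos λ·ΔX − sin φ sin λ·ΔY + cos φ·ΔZ = −(-0.228028)(-0.998143)(305.7) − (-0.228028)(0.060909)(-264.2) + (0.973655)(241.3) = 161.69 m.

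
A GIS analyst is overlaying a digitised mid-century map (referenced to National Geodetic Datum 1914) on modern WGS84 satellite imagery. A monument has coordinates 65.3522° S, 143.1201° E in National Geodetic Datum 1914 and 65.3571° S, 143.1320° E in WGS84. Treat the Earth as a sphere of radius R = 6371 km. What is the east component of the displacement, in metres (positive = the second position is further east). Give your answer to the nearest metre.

Δφ = -65.3571° − -65.3522° = -0.0049°; Δλ = 143.1320° − 143.1201° = +0.0119°.
1° along a meridian = πR/180 = 111195 m.
ΔN = Δφ × 111195 = -544.9 m; ΔE = Δλ × 111195 × cos(-65.3522°) = +0.0119 × 111195 × 0.417039 = 551.8 m.

ΔE = 552 m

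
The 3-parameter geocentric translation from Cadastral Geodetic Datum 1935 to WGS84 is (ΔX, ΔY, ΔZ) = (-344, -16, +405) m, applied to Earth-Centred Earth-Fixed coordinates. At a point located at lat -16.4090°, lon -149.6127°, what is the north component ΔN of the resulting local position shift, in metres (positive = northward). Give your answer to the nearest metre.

ΔN = 475 m

The local north axis is (−sin φ cos λ, −sin φ sin λ, cos φ), giving ΔN = 83.828 + 2.286 + 388.504 = 474.62 m.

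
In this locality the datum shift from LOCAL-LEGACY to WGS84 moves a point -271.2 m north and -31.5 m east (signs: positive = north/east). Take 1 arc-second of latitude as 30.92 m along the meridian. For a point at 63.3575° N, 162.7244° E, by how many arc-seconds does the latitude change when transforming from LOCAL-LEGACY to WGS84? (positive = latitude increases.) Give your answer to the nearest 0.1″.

1″ of latitude = 30.92 m, so Δφ = -271.2 / 30.92 = -8.771″.

Δφ = -8.8″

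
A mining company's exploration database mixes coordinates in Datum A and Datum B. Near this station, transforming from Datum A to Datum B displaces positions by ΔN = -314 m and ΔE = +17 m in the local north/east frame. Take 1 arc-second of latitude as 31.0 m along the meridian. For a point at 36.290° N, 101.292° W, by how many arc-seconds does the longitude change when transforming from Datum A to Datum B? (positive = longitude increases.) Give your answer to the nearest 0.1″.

Δλ = 0.7″

At latitude 36.290°, cos φ = 0.806032.
1″ of longitude at this latitude = 31.00 × cos φ = 24.9870 m, so Δλ = 17.0 / 24.9870 = 0.680″.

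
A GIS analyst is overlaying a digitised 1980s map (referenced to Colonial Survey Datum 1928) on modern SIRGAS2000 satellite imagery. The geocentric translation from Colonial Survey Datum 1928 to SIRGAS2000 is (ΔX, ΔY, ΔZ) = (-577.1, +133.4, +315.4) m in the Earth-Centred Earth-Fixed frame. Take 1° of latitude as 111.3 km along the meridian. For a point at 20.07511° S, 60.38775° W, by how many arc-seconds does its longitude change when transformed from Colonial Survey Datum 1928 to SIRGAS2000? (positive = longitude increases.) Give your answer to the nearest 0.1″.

Δλ = -15.0″

sin φ = -0.343252, cos φ = 0.939243, sin λ = -0.869389, cos λ = 0.494128.
East component: ΔE = −sin λ·ΔX + cos λ·ΔY = −(-0.869389)(-577.1) + (0.494128)(133.4) = -435.81 m.
1° of latitude spans 111300 m; at latitude φ, 1° of longitude spans that × cos φ = 104537.8 m, so Δλ = -435.81 / 104537.8 × 3600 = -15.008″.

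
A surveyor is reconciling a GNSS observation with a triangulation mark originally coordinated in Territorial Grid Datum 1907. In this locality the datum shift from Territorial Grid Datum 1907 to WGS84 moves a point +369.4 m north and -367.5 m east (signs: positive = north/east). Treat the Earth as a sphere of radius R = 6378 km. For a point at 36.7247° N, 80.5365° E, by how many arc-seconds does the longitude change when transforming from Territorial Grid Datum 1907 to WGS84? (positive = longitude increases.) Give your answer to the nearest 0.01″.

At latitude 36.7247°, cos φ = 0.801518.
One radian of longitude at latitude φ spans R cos φ, so Δλ = ΔE / (R cos φ) = -367.5 / (6378000 × 0.801518) = -7.1889e-05 rad = -14.828″.

Δλ = -14.83″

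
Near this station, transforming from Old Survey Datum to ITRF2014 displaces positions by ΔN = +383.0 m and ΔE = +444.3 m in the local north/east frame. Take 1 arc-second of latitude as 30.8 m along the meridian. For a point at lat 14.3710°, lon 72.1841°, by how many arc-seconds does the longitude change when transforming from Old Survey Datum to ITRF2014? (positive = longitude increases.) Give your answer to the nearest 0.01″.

Δλ = 14.89″

At latitude 14.3710°, cos φ = 0.968709.
1″ of longitude at this latitude = 30.80 × cos φ = 29.8362 m, so Δλ = 444.3 / 29.8362 = 14.891″.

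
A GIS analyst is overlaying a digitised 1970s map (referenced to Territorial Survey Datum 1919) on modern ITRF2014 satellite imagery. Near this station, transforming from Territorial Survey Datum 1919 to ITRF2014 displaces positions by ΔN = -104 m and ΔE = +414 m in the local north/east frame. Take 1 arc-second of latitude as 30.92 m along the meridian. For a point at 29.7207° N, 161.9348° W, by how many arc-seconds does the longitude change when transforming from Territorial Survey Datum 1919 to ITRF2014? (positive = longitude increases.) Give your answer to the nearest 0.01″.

Δλ = 15.42″

At latitude 29.7207°, cos φ = 0.868452.
1″ of longitude at this latitude = 30.92 × cos φ = 26.8525 m, so Δλ = 414.0 / 26.8525 = 15.418″.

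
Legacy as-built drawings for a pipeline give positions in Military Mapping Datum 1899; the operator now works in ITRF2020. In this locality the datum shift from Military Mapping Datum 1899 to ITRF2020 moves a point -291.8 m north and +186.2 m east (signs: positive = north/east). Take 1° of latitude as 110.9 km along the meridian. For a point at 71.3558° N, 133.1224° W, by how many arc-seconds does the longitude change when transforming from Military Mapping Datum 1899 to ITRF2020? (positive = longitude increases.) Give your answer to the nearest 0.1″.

At latitude 71.3558°, cos φ = 0.319690.
1° of longitude at this latitude = 110.9 × cos φ = 35.45 km, so Δλ = 186.2 / 35453.7 = 0.0052519° = 18.907″.

Δλ = 18.9″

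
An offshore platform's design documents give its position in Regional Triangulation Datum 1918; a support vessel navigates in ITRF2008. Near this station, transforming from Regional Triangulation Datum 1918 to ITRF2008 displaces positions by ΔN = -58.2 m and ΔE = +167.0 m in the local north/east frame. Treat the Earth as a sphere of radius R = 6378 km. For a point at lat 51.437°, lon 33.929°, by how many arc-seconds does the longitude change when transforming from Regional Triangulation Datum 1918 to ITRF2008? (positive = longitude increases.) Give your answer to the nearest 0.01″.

Δλ = 8.66″

At latitude 51.437°, cos φ = 0.623375.
One radian of longitude at latitude φ spans R cos φ, so Δλ = ΔE / (R cos φ) = 167.0 / (6378000 × 0.623375) = 4.2003e-05 rad = 8.664″.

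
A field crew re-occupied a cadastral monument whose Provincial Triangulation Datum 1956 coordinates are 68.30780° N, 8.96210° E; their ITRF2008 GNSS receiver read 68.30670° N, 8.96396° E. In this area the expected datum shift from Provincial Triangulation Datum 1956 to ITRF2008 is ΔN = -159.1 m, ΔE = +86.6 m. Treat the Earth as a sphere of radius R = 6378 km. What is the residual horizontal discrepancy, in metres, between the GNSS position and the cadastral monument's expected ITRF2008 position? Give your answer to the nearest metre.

Observed coordinate differences: Δφ = -0.00110°, Δλ = +0.00186°.
Converting to metres (1° lat = 111317 m, cos φ = 0.369620): observed ΔN = -122.4 m, observed ΔE = 76.5 m.
Subtracting the expected shift leaves a residual of -122.4 − (-159.1) = 36.7 m north and 76.5 − (86.6) = -10.1 m east.
Residual distance = √(36.7² + (-10.1)²) = 38.0 m.

38 m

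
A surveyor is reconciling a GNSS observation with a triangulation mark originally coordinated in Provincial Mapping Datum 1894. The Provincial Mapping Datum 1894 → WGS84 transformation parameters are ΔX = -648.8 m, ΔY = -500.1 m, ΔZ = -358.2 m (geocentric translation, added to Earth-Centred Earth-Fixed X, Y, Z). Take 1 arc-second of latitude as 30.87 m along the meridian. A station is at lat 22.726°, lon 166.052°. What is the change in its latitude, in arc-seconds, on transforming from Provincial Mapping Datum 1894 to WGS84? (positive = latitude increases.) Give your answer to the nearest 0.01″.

sin φ = 0.386325, cos φ = 0.922363, sin λ = 0.241041, cos λ = -0.970515.
North component: ΔN = −sin φ cos λ·ΔX − sin φ sin λ·ΔY + cos φ·ΔZ = −(0.386325)(-0.970515)(-648.8) − (0.386325)(0.241041)(-500.1) + (0.922363)(-358.2) = -527.08 m.
1° of latitude spans 3600 × 30.87 = 111132 m, so Δφ = -527.08 / 111132 × 3600 = -17.074″.

Δφ = -17.07″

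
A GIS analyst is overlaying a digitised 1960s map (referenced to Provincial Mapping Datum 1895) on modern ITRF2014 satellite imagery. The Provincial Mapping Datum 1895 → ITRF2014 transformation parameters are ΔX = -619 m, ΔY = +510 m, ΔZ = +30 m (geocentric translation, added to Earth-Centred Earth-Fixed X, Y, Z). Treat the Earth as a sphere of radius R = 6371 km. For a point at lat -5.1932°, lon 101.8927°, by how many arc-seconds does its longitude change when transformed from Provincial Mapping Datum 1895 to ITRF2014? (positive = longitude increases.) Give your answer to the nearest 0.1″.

sin φ = -0.090514, cos φ = 0.995895, sin λ = 0.978535, cos λ = -0.206080.
East component: ΔE = −sin λ·ΔX + cos λ·ΔY = −(0.978535)(-619) + (-0.206080)(510) = 500.61 m.
1° of latitude spans πR/180 = 111195 m; at latitude φ, 1° of longitude spans that × cos φ = 110738.5 m, so Δλ = 500.61 / 110738.5 × 3600 = 16.274″.

Δλ = 16.3″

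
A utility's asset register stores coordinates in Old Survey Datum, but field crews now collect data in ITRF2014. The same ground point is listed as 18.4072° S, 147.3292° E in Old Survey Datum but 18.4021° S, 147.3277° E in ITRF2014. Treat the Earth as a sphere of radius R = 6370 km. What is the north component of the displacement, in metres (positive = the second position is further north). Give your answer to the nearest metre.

Δφ = -18.4021° − -18.4072° = +0.0051°; Δλ = 147.3277° − 147.3292° = -0.0015°.
1° along a meridian = πR/180 = 111177 m.
ΔN = Δφ × 111177 = 567.0 m; ΔE = Δλ × 111177 × cos(-18.4072°) = -0.0015 × 111177 × 0.948836 = -158.2 m.

ΔN = 567 m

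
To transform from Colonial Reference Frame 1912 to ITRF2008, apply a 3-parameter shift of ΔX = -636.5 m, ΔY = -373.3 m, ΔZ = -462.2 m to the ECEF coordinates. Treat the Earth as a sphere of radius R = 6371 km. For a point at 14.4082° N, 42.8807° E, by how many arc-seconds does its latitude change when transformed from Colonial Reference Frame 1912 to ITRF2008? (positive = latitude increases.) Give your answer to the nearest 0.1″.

Δφ = -8.7″

sin φ = 0.248829, cos φ = 0.968548, sin λ = 0.680474, cos λ = 0.732772.
North component: ΔN = −sin φ cos λ·ΔX − sin φ sin λ·ΔY + cos φ·ΔZ = −(0.248829)(0.732772)(-636.5) − (0.248829)(0.680474)(-373.3) + (0.968548)(-462.2) = -268.40 m.
1° of latitude spans πR/180 = 111195 m, so Δφ = -268.40 / 111195 × 3600 = -8.690″.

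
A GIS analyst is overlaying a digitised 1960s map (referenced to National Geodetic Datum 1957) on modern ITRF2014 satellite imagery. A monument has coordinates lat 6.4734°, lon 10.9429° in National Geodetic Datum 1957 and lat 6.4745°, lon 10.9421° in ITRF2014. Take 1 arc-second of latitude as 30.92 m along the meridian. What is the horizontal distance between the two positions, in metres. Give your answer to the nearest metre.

151 m

Δφ = 6.4745° − 6.4734° = +0.0011°; Δλ = 10.9421° − 10.9429° = -0.0008°.
1° of latitude = 3600 × 30.92 = 111312 m.
ΔN = Δφ × 111312 = 122.4 m; ΔE = Δλ × 111312 × cos(6.4734°) = -0.0008 × 111312 × 0.993624 = -88.5 m.
Distance = √(ΔE² + ΔN²) = √((-88.5)² + 122.4²) = 151.1 m.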